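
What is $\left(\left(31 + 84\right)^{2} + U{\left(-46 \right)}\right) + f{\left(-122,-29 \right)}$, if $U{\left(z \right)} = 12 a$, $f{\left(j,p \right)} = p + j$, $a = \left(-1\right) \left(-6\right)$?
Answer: $13146$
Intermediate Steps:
$a = 6$
$f{\left(j,p \right)} = j + p$
$U{\left(z \right)} = 72$ ($U{\left(z \right)} = 12 \cdot 6 = 72$)
$\left(\left(31 + 84\right)^{2} + U{\left(-46 \right)}\right) + f{\left(-122,-29 \right)} = \left(\left(31 + 84\right)^{2} + 72\right) - 151 = \left(115^{2} + 72\right) - 151 = \left(13225 + 72\right) - 151 = 13297 - 151 = 13146$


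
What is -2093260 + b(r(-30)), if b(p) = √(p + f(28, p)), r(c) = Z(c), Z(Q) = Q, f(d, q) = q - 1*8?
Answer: -2093260 + 2*I*√17 ≈ -2.0933e+6 + 8.2462*I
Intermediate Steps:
f(d, q) = -8 + q (f(d, q) = q - 8 = -8 + q)
r(c) = c
b(p) = √(-8 + 2*p) (b(p) = √(p + (-8 + p)) = √(-8 + 2*p))
-2093260 + b(r(-30)) = -2093260 + √(-8 + 2*(-30)) = -2093260 + √(-8 - 60) = -2093260 + √(-68) = -2093260 + 2*I*√17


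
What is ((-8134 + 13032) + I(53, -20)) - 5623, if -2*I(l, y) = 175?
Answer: -1625/2 ≈ -812.50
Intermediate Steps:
I(l, y) = -175/2 (I(l, y) = -½*175 = -175/2)
((-8134 + 13032) + I(53, -20)) - 5623 = ((-8134 + 13032) - 175/2) - 5623 = (4898 - 175/2) - 5623 = 9621/2 - 5623 = -1625/2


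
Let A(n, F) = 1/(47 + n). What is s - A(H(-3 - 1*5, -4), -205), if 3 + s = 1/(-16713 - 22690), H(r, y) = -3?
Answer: -5240643/1733732 ≈ -3.0228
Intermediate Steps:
s = -118210/39403 (s = -3 + 1/(-16713 - 22690) = -3 + 1/(-39403) = -3 - 1/39403 = -118210/39403 ≈ -3.0000)
s - A(H(-3 - 1*5, -4), -205) = -118210/39403 - 1/(47 - 3) = -118210/39403 - 1/44 = -5240643/1733732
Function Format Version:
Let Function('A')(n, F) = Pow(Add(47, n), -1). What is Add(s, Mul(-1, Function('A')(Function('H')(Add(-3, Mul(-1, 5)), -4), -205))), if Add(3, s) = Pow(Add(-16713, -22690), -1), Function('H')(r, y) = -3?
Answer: Rational(-5240643, 1733732) ≈ -3.0228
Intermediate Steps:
s = Rational(-118210, 39403) (s = Add(-3, Pow(Add(-16713, -22690), -1)) = Add(-3, Pow(-39403, -1)) = Add(-3, Rational(-1, 39403)) = Rational(-118210, 39403) ≈ -3.0000)
Add(s, Mul(-1, Function('A')(Function('H')(Add(-3, Mul(-1, 5)), -4), -205))) = Add(Rational(-118210, 39403), Mul(-1, Pow(Add(47, -3), -1))) = Add(Rational(-118210, 39403), Mul(-1, Pow(44, -1))) = Add(Rational(-118210, 39403), Mul(-1, Rational(1, 44))) = Add(Rational(-118210, 39403), Rational(-1, 44)) = Rational(-5240643, 1733732)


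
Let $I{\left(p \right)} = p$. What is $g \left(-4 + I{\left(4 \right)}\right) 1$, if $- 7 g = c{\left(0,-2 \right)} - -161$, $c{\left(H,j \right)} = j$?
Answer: $0$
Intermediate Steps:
$g = - \frac{159}{7}$ ($g = - \frac{-2 - -161}{7} = - \frac{-2 + 161}{7} = \left(- \frac{1}{7}\right) 159 = - \frac{159}{7} \approx -22.714$)
$g \left(-4 + I{\left(4 \right)}\right) 1 = - \frac{159 \left(-4 + 4\right) 1}{7} = - \frac{159 \cdot 0 \cdot 1}{7} = \left(- \frac{159}{7}\right) 0 = 0$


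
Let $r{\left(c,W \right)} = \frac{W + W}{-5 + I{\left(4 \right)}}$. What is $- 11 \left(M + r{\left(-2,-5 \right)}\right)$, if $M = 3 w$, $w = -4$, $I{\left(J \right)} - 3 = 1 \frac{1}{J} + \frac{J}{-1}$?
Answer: $\frac{2596}{23} \approx 112.87$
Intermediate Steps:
$I{\left(J \right)} = 3 + \frac{1}{J} - J$ ($I{\left(J \right)} = 3 + \left(1 \frac{1}{J} + \frac{J}{-1}\right) = 3 + \left(\frac{1}{J} + J \left(-1\right)\right) = 3 - \left(J - \frac{1}{J}\right) = 3 + \frac{1}{J} - J$)
$r{\left(c,W \right)} = - \frac{8 W}{23}$ ($r{\left(c,W \right)} = \frac{W + W}{-5 + \left(3 + \frac{1}{4} - 4\right)} = \frac{2 W}{-5 + \left(3 + \frac{1}{4} - 4\right)} = \frac{2 W}{-5 - \frac{3}{4}} = \frac{2 W}{- \frac{23}{4}} = 2 W \left(- \frac{4}{23}\right) = - \frac{8 W}{23}$)
$M = -12$ ($M = 3 \left(-4\right) = -12$)
$- 11 \left(M + r{\left(-2,-5 \right)}\right) = - 11 \left(-12 - - \frac{40}{23}\right) = - 11 \left(-12 + \frac{40}{23}\right) = \left(-11\right) \left(- \frac{236}{23}\right) = \frac{2596}{23}$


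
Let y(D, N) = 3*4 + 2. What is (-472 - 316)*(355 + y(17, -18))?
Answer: -290772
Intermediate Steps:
y(D, N) = 14 (y(D, N) = 12 + 2 = 14)
(-472 - 316)*(355 + y(17, -18)) = (-472 - 316)*(355 + 14) = -788*369 = -290772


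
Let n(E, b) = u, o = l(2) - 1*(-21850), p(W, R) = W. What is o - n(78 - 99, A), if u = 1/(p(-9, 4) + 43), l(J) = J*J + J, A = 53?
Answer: 743103/34 ≈ 21856.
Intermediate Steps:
l(J) = J + J**2 (l(J) = J**2 + J = J + J**2)
u = 1/34 (u = 1/(-9 + 43) = 1/34 ≈ 0.029412)
o = 21856 (o = 2*(1 + 2) - 1*(-21850) = 2*3 + 21850 = 6 + 21850 = 21856)
n(E, b) = 1/34
o - n(78 - 99, A) = 21856 - 1*1/34 = 21856 - 1/34 = 743103/34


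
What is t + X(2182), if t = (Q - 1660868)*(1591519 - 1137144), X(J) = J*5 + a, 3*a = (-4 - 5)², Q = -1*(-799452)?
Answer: -391405884063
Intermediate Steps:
Q = 799452
a = 27 (a = (-4 - 5)²/3 = (⅓)*(-9)² = (⅓)*81 = 27)
X(J) = 27 + 5*J (X(J) = J*5 + 27 = 5*J + 27 = 27 + 5*J)
t = -391405895000 (t = (799452 - 1660868)*(1591519 - 1137144) = -861416*454375 = -391405895000)
t + X(2182) = -391405895000 + (27 + 5*2182) = -391405895000 + (27 + 10910) = -391405895000 + 10937 = -391405884063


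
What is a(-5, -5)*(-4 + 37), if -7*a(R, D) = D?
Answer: 165/7 ≈ 23.571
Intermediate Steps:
a(R, D) = -D/7
a(-5, -5)*(-4 + 37) = (-1/7*(-5))*(-4 + 37) = (5/7)*33 = 165/7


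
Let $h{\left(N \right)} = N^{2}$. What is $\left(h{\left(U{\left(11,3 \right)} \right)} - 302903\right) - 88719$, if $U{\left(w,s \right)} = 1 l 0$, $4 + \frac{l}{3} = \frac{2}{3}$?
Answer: $-391622$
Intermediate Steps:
$l = -10$ ($l = -12 + 3 \cdot \frac{2}{3} = -12 + 2 = -10$)
$U{\left(w,s \right)} = 0$ ($U{\left(w,s \right)} = 1 \left(-10\right) 0 = \left(-10\right) 0 = 0$)
$\left(h{\left(U{\left(11,3 \right)} \right)} - 302903\right) - 88719 = \left(0^{2} - 302903\right) - 88719 = \left(0 - 302903\right) - 88719 = -302903 - 88719 = -391622$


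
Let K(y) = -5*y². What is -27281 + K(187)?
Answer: -202126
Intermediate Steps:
-27281 + K(187) = -27281 - 5*187² = -27281 - 5*34969 = -27281 - 174845 = -202126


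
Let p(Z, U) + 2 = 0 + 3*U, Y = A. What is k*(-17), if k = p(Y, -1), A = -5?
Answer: 85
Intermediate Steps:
Y = -5
p(Z, U) = -2 + 3*U (p(Z, U) = -2 + (0 + 3*U) = -2 + 3*U)
k = -5 (k = -2 + 3*(-1) = -2 - 3 = -5)
k*(-17) = -5*(-17) = 85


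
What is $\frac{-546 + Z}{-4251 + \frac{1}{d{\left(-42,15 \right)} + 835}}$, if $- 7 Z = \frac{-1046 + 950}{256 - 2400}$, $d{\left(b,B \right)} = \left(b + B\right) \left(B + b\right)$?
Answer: $\frac{400504428}{3118176047} \approx 0.12844$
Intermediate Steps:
$d{\left(b,B \right)} = \left(B + b\right)^{2}$ ($d{\left(b,B \right)} = \left(B + b\right) \left(B + b\right) = \left(B + b\right)^{2}$)
$Z = - \frac{3}{469}$ ($Z = - \frac{\left(-1046 + 950\right) \frac{1}{256 - 2400}}{7} = - \frac{\left(-96\right) \frac{1}{-2144}}{7} = - \frac{\left(-96\right) \left(- \frac{1}{2144}\right)}{7} = \left(- \frac{1}{7}\right) \frac{3}{67} = - \frac{3}{469} \approx -0.0063966$)
$\frac{-546 + Z}{-4251 + \frac{1}{d{\left(-42,15 \right)} + 835}} = \frac{-546 - \frac{3}{469}}{-4251 + \frac{1}{\left(15 - 42\right)^{2} + 835}} = - \frac{256077}{469 \left(-4251 + \frac{1}{\left(-27\right)^{2} + 835}\right)} = - \frac{256077}{469 \left(-4251 + \frac{1}{729 + 835}\right)} = - \frac{256077}{469 \left(-4251 + \frac{1}{1564}\right)} = - \frac{256077}{469 \left(- \frac{6648563}{1564}\right)} = \left(- \frac{256077}{469}\right) \left(- \frac{1564}{6648563}\right) = \frac{400504428}{3118176047}$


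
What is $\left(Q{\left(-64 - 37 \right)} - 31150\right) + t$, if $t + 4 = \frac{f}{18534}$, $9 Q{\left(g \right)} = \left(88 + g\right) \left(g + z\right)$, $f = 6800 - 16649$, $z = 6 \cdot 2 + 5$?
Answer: $- \frac{575169293}{18534} \approx -31033.0$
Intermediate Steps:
$z = 17$ ($z = 12 + 5 = 17$)
$f = -9849$
$Q{\left(g \right)} = \frac{\left(17 + g\right) \left(88 + g\right)}{9}$ ($Q{\left(g \right)} = \frac{\left(88 + g\right) \left(g + 17\right)}{9} = \frac{\left(88 + g\right) \left(17 + g\right)}{9} = \frac{\left(17 + g\right) \left(88 + g\right)}{9}$)
$t = - \frac{27995}{6178}$ ($t = -4 - \frac{9849}{18534} = -4 - \frac{3283}{6178} = - \frac{27995}{6178} \approx -4.5314$)
$\left(Q{\left(-64 - 37 \right)} - 31150\right) + t = \left(\left(\frac{1496}{9} + \frac{\left(-64 - 37\right)^{2}}{9} + \frac{35 \left(-64 - 37\right)}{3}\right) - 31150\right) - \frac{27995}{6178} = \left(\left(\frac{1496}{9} + \frac{\left(-101\right)^{2}}{9} + \frac{35}{3} \left(-101\right)\right) - 31150\right) - \frac{27995}{6178} = \left(\left(\frac{1496}{9} + \frac{1}{9} \cdot 10201 - \frac{3535}{3}\right) - 31150\right) - \frac{27995}{6178} = \left(\left(\frac{1496}{9} + \frac{10201}{9} - \frac{3535}{3}\right) - 31150\right) - \frac{27995}{6178} = \left(\frac{364}{3} - 31150\right) - \frac{27995}{6178} = - \frac{93086}{3} - \frac{27995}{6178} = - \frac{575169293}{18534}$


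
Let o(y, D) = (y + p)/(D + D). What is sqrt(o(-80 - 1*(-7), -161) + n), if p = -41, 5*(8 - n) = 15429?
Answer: 4*I*sqrt(124641370)/805 ≈ 55.475*I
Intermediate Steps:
n = -15389/5 (n = 8 - 1/5*15429 = 8 - 15429/5 = -15389/5 ≈ -3077.8)
o(y, D) = (-41 + y)/(2*D) (o(y, D) = (y - 41)/(D + D) = (-41 + y)/((2*D)) = (-41 + y)*(1/(2*D)) = (-41 + y)/(2*D))
sqrt(o(-80 - 1*(-7), -161) + n) = sqrt((1/2)*(-41 + (-80 - 1*(-7)))/(-161) - 15389/5) = sqrt((1/2)*(-1/161)*(-41 + (-80 + 7)) - 15389/5) = sqrt((1/2)*(-1/161)*(-41 - 73) - 15389/5) = sqrt((1/2)*(-1/161)*(-114) - 15389/5) = sqrt(57/161 - 15389/5) = sqrt(-2477344/805) = 4*I*sqrt(124641370)/805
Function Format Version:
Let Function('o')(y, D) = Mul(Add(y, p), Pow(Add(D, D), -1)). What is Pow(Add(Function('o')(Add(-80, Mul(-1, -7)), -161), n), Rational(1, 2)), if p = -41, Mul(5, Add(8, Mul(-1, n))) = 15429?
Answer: Mul(Rational(4, 805), I, Pow(124641370, Rational(1, 2))) ≈ Mul(55.475, I)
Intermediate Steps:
n = Rational(-15389, 5) (n = Add(8, Mul(Rational(-1, 5), 15429)) = Add(8, Rational(-15429, 5)) = Rational(-15389, 5) ≈ -3077.8)
Function('o')(y, D) = Mul(Rational(1, 2), Pow(D, -1), Add(-41, y)) (Function('o')(y, D) = Mul(Add(y, -41), Pow(Add(D, D), -1)) = Mul(Add(-41, y), Pow(Mul(2, D), -1)) = Mul(Add(-41, y), Mul(Rational(1, 2), Pow(D, -1))) = Mul(Rational(1, 2), Pow(D, -1), Add(-41, y)))
Pow(Add(Function('o')(Add(-80, Mul(-1, -7)), -161), n), Rational(1, 2)) = Pow(Add(Mul(Rational(1, 2), Pow(-161, -1), Add(-41, Add(-80, Mul(-1, -7)))), Rational(-15389, 5)), Rational(1, 2)) = Pow(Add(Mul(Rational(1, 2), Rational(-1, 161), Add(-41, Add(-80, 7))), Rational(-15389, 5)), Rational(1, 2)) = Pow(Add(Mul(Rational(1, 2), Rational(-1, 161), Add(-41, -73)), Rational(-15389, 5)), Rational(1, 2)) = Pow(Add(Mul(Rational(1, 2), Rational(-1, 161), -114), Rational(-15389, 5)), Rational(1, 2)) = Pow(Add(Rational(57, 161), Rational(-15389, 5)), Rational(1, 2)) = Pow(Rational(-2477344, 805), Rational(1, 2)) = Mul(Rational(4, 805), I, Pow(124641370, Rational(1, 2)))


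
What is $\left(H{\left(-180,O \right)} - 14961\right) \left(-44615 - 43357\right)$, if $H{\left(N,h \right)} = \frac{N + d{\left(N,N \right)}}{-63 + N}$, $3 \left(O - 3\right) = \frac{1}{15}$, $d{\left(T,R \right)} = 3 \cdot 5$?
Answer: $\frac{35534412664}{27} \approx 1.3161 \cdot 10^{9}$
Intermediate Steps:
$d{\left(T,R \right)} = 15$
$O = \frac{136}{45}$ ($O = 3 + \frac{1}{3 \cdot 15} = 3 + \frac{1}{3} \cdot \frac{1}{15} = 3 + \frac{1}{45} = \frac{136}{45} \approx 3.0222$)
$H{\left(N,h \right)} = \frac{15 + N}{-63 + N}$ ($H{\left(N,h \right)} = \frac{N + 15}{-63 + N} = \frac{15 + N}{-63 + N}$)
$\left(H{\left(-180,O \right)} - 14961\right) \left(-44615 - 43357\right) = \left(\frac{15 - 180}{-63 - 180} - 14961\right) \left(-44615 - 43357\right) = \left(\frac{1}{-243} \left(-165\right) - 14961\right) \left(-87972\right) = \left(\left(- \frac{1}{243}\right) \left(-165\right) - 14961\right) \left(-87972\right) = \left(\frac{55}{81} - 14961\right) \left(-87972\right) = \left(- \frac{1211786}{81}\right) \left(-87972\right) = \frac{35534412664}{27}$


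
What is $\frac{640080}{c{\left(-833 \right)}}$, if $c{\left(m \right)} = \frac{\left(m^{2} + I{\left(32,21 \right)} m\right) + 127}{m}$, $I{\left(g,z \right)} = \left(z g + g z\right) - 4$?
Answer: $\frac{133296660}{105551} \approx 1262.9$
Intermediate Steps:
$I{\left(g,z \right)} = -4 + 2 g z$ ($I{\left(g,z \right)} = \left(g z + g z\right) - 4 = 2 g z - 4 = -4 + 2 g z$)
$c{\left(m \right)} = \frac{127 + m^{2} + 1340 m}{m}$ ($c{\left(m \right)} = \frac{\left(m^{2} + \left(-4 + 2 \cdot 32 \cdot 21\right) m\right) + 127}{m} = \frac{\left(m^{2} + \left(-4 + 1344\right) m\right) + 127}{m} = \frac{\left(m^{2} + 1340 m\right) + 127}{m} = \frac{127 + m^{2} + 1340 m}{m}$)
$\frac{640080}{c{\left(-833 \right)}} = \frac{640080}{1340 - 833 + \frac{127}{-833}} = \frac{640080}{1340 - 833 + 127 \left(- \frac{1}{833}\right)} = \frac{640080}{1340 - 833 - \frac{127}{833}} = \frac{640080}{\frac{422204}{833}} = 640080 \cdot \frac{833}{422204} = \frac{133296660}{105551}$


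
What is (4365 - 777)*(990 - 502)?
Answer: 1750944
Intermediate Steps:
(4365 - 777)*(990 - 502) = 3588*488 = 1750944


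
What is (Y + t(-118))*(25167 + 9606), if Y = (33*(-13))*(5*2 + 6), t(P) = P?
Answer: -242785086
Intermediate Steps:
Y = -6864 (Y = -429*(10 + 6) = -429*16 = -6864)
(Y + t(-118))*(25167 + 9606) = (-6864 - 118)*(25167 + 9606) = -6982*34773 = -242785086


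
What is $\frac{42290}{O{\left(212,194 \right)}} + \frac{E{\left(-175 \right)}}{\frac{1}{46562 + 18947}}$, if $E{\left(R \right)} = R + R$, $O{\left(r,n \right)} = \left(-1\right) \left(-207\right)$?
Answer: $- \frac{4746084760}{207} \approx -2.2928 \cdot 10^{7}$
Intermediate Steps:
$O{\left(r,n \right)} = 207$
$E{\left(R \right)} = 2 R$
$\frac{42290}{O{\left(212,194 \right)}} + \frac{E{\left(-175 \right)}}{\frac{1}{46562 + 18947}} = \frac{42290}{207} + \frac{2 \left(-175\right)}{\frac{1}{46562 + 18947}} = 42290 \cdot \frac{1}{207} - \frac{350}{\frac{1}{65509}} = \frac{42290}{207} - 350 \frac{1}{\frac{1}{65509}} = \frac{42290}{207} - 22928150 = - \frac{4746084760}{207}$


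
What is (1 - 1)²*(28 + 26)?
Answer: 0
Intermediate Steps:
(1 - 1)²*(28 + 26) = 0²*54 = 0*54 = 0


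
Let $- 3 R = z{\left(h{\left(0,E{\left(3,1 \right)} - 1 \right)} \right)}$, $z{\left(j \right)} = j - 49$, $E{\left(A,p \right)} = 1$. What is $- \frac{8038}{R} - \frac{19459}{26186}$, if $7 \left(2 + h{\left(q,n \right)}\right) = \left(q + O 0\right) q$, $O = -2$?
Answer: $- \frac{210813871}{445162} \approx -473.57$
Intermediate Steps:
$h{\left(q,n \right)} = -2 + \frac{q^{2}}{7}$ ($h{\left(q,n \right)} = -2 + \frac{\left(q - 0\right) q}{7} = -2 + \frac{\left(q + 0\right) q}{7} = -2 + \frac{q q}{7} = -2 + \frac{q^{2}}{7}$)
$z{\left(j \right)} = -49 + j$
$R = 17$ ($R = - \frac{-49 - \left(2 - \frac{0^{2}}{7}\right)}{3} = - \frac{-49 + \left(-2 + \frac{1}{7} \cdot 0\right)}{3} = - \frac{-49 + \left(-2 + 0\right)}{3} = - \frac{-49 - 2}{3} = \left(- \frac{1}{3}\right) \left(-51\right) = 17$)
$- \frac{8038}{R} - \frac{19459}{26186} = - \frac{8038}{17} - \frac{19459}{26186} = - \frac{210813871}{445162}$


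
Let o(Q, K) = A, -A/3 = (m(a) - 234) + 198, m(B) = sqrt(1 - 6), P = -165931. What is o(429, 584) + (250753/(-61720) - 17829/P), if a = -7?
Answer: 1065548932397/10241261320 - 3*I*sqrt(5) ≈ 104.04 - 6.7082*I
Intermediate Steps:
m(B) = I*sqrt(5) (m(B) = sqrt(-5) = I*sqrt(5))
A = 108 - 3*I*sqrt(5) (A = -3*((I*sqrt(5) - 234) + 198) = -3*((-234 + I*sqrt(5)) + 198) = -3*(-36 + I*sqrt(5)) = 108 - 3*I*sqrt(5) ≈ 108.0 - 6.7082*I)
o(Q, K) = 108 - 3*I*sqrt(5)
o(429, 584) + (250753/(-61720) - 17829/P) = (108 - 3*I*sqrt(5)) + (250753/(-61720) - 17829/(-165931)) = (108 - 3*I*sqrt(5)) + (250753*(-1/61720) - 17829*(-1/165931)) = (108 - 3*I*sqrt(5)) + (-250753/61720 + 17829/165931) = (108 - 3*I*sqrt(5)) - 40507290163/10241261320 = 1065548932397/10241261320 - 3*I*sqrt(5)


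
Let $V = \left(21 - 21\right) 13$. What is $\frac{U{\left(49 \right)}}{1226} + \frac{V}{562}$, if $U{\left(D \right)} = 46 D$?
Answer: $\frac{1127}{613} \approx 1.8385$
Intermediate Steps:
$V = 0$ ($V = 0 \cdot 13 = 0$)
$\frac{U{\left(49 \right)}}{1226} + \frac{V}{562} = \frac{46 \cdot 49}{1226} + \frac{0}{562} = 2254 \cdot \frac{1}{1226} + 0 \cdot \frac{1}{562} = \frac{1127}{613} + 0 = \frac{1127}{613}$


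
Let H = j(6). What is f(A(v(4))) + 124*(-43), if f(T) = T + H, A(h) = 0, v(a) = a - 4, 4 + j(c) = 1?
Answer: -5335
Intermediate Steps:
j(c) = -3 (j(c) = -4 + 1 = -3)
H = -3
v(a) = -4 + a
f(T) = -3 + T (f(T) = T - 3 = -3 + T)
f(A(v(4))) + 124*(-43) = (-3 + 0) + 124*(-43) = -3 - 5332 = -5335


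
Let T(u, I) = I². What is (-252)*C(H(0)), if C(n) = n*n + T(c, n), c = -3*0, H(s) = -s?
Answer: 0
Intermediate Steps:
c = 0
C(n) = 2*n² (C(n) = n*n + n² = n² + n² = 2*n²)
(-252)*C(H(0)) = (-252)*(2*(-1*0)²) = (-42*6)*(2*0²) = -504*0 = -252*0 = 0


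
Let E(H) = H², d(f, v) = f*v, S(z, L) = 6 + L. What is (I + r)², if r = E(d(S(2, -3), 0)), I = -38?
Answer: 1444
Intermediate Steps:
r = 0 (r = ((6 - 3)*0)² = (3*0)² = 0² = 0)
(I + r)² = (-38 + 0)² = (-38)² = 1444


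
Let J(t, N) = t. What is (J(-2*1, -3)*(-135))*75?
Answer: 20250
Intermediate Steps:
(J(-2*1, -3)*(-135))*75 = (-2*1*(-135))*75 = -2*(-135)*75 = 270*75 = 20250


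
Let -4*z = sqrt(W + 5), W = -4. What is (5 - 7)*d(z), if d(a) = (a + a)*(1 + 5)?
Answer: 6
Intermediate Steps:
z = -1/4 (z = -sqrt(-4 + 5)/4 = -sqrt(1)/4 = -1/4*1 = -1/4 ≈ -0.25000)
d(a) = 12*a (d(a) = (2*a)*6 = 12*a)
(5 - 7)*d(z) = (5 - 7)*(12*(-1/4)) = -2*(-3) = 6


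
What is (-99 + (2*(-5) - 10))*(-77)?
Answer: 9163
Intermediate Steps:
(-99 + (2*(-5) - 10))*(-77) = (-99 + (-10 - 10))*(-77) = (-99 - 20)*(-77) = -119*(-77) = 9163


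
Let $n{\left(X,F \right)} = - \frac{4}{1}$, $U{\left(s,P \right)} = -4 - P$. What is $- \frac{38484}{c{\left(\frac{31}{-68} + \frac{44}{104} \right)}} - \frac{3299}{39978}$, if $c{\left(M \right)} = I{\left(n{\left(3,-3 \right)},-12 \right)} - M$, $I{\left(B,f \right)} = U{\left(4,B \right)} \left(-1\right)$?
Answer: $- \frac{1360045898839}{1159362} \approx -1.1731 \cdot 10^{6}$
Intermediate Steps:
$n{\left(X,F \right)} = -4$ ($n{\left(X,F \right)} = \left(-4\right) 1 = -4$)
$I{\left(B,f \right)} = 4 + B$ ($I{\left(B,f \right)} = \left(-4 - B\right) \left(-1\right) = 4 + B$)
$c{\left(M \right)} = - M$ ($c{\left(M \right)} = \left(4 - 4\right) - M = 0 - M = - M$)
$- \frac{38484}{c{\left(\frac{31}{-68} + \frac{44}{104} \right)}} - \frac{3299}{39978} = - \frac{38484}{\left(-1\right) \left(\frac{31}{-68} + \frac{44}{104}\right)} - \frac{3299}{39978} = - \frac{38484}{\left(-1\right) \left(31 \left(- \frac{1}{68}\right) + 44 \cdot \frac{1}{104}\right)} - \frac{3299}{39978} = - \frac{38484}{\left(-1\right) \left(- \frac{31}{68} + \frac{11}{26}\right)} - \frac{3299}{39978} = - \frac{38484}{\left(-1\right) \left(- \frac{29}{884}\right)} - \frac{3299}{39978} = - \frac{38484}{\frac{29}{884}} - \frac{3299}{39978} = \left(-38484\right) \frac{884}{29} - \frac{3299}{39978} = - \frac{34019856}{29} - \frac{3299}{39978} = - \frac{1360045898839}{1159362}$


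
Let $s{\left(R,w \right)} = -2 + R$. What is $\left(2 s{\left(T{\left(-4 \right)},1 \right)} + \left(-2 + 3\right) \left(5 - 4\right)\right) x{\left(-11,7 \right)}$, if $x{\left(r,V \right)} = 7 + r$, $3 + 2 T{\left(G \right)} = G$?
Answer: $40$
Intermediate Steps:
$T{\left(G \right)} = - \frac{3}{2} + \frac{G}{2}$
$\left(2 s{\left(T{\left(-4 \right)},1 \right)} + \left(-2 + 3\right) \left(5 - 4\right)\right) x{\left(-11,7 \right)} = \left(2 \left(-2 + \left(- \frac{3}{2} + \frac{1}{2} \left(-4\right)\right)\right) + \left(-2 + 3\right) \left(5 - 4\right)\right) \left(7 - 11\right) = \left(2 \left(-2 - \frac{7}{2}\right) + 1 \cdot 1\right) \left(-4\right) = \left(2 \left(-2 - \frac{7}{2}\right) + 1\right) \left(-4\right) = \left(2 \left(- \frac{11}{2}\right) + 1\right) \left(-4\right) = \left(-11 + 1\right) \left(-4\right) = \left(-10\right) \left(-4\right) = 40$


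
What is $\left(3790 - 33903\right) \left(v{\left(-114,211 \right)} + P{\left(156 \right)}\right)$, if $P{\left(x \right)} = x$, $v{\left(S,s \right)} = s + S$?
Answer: $-7618589$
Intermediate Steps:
$v{\left(S,s \right)} = S + s$
$\left(3790 - 33903\right) \left(v{\left(-114,211 \right)} + P{\left(156 \right)}\right) = \left(3790 - 33903\right) \left(\left(-114 + 211\right) + 156\right) = - 30113 \left(97 + 156\right) = \left(-30113\right) 253 = -7618589$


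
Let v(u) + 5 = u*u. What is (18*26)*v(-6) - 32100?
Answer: -17592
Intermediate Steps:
v(u) = -5 + u² (v(u) = -5 + u*u = -5 + u²)
(18*26)*v(-6) - 32100 = (18*26)*(-5 + (-6)²) - 32100 = 468*(-5 + 36) - 32100 = 468*31 - 32100 = 14508 - 32100 = -17592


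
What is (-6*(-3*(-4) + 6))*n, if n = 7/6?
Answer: -126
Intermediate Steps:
n = 7/6 (n = 7*(⅙) = 7/6 ≈ 1.1667)
(-6*(-3*(-4) + 6))*n = -6*(-3*(-4) + 6)*(7/6) = -6*(12 + 6)*(7/6) = -6*18*(7/6) = -108*7/6 = -126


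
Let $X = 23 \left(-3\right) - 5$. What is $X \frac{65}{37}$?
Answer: $-130$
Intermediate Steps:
$X = -74$ ($X = -69 - 5 = -74$)
$X \frac{65}{37} = - 74 \cdot \frac{65}{37} = - 74 \cdot 65 \cdot \frac{1}{37} = \left(-74\right) \frac{65}{37} = -130$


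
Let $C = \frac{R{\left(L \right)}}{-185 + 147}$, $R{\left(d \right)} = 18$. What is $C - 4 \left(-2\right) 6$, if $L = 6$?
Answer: $\frac{903}{19} \approx 47.526$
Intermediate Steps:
$C = - \frac{9}{19}$ ($C = \frac{18}{-185 + 147} = \frac{18}{-38} = 18 \left(- \frac{1}{38}\right) = - \frac{9}{19} \approx -0.47368$)
$C - 4 \left(-2\right) 6 = - \frac{9}{19} - 4 \left(-2\right) 6 = - \frac{9}{19} - \left(-8\right) 6 = - \frac{9}{19} - -48 = - \frac{9}{19} + 48 = \frac{903}{19}$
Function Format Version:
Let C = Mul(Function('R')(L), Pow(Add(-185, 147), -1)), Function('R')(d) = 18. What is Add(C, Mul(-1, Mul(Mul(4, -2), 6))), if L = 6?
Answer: Rational(903, 19) ≈ 47.526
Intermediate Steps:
C = Rational(-9, 19) (C = Mul(18, Pow(Add(-185, 147), -1)) = Mul(18, Pow(-38, -1)) = Mul(18, Rational(-1, 38)) = Rational(-9, 19) ≈ -0.47368)
Add(C, Mul(-1, Mul(Mul(4, -2), 6))) = Add(Rational(-9, 19), Mul(-1, Mul(Mul(4, -2), 6))) = Add(Rational(-9, 19), Mul(-1, Mul(-8, 6))) = Add(Rational(-9, 19), Mul(-1, -48)) = Add(Rational(-9, 19), 48) = Rational(903, 19)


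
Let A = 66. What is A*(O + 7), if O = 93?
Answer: 6600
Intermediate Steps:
A*(O + 7) = 66*(93 + 7) = 66*100 = 6600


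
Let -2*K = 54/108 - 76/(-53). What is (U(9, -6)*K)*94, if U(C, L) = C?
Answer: -86715/106 ≈ -818.07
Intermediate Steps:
K = -205/212 (K = -(54/108 - 76/(-53))/2 = -(54*(1/108) - 76*(-1/53))/2 = -(½ + 76/53)/2 = -½*205/106 = -205/212 ≈ -0.96698)
(U(9, -6)*K)*94 = (9*(-205/212))*94 = -1845/212*94 = -86715/106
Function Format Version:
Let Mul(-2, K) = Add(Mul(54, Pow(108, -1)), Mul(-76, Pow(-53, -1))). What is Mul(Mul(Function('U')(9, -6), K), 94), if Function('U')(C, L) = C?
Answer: Rational(-86715, 106) ≈ -818.07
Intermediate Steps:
K = Rational(-205, 212) (K = Mul(Rational(-1, 2), Add(Mul(54, Pow(108, -1)), Mul(-76, Pow(-53, -1)))) = Mul(Rational(-1, 2), Add(Mul(54, Rational(1, 108)), Mul(-76, Rational(-1, 53)))) = Mul(Rational(-1, 2), Add(Rational(1, 2), Rational(76, 53))) = Mul(Rational(-1, 2), Rational(205, 106)) = Rational(-205, 212) ≈ -0.96698)
Mul(Mul(Function('U')(9, -6), K), 94) = Mul(Mul(9, Rational(-205, 212)), 94) = Mul(Rational(-1845, 212), 94) = Rational(-86715, 106)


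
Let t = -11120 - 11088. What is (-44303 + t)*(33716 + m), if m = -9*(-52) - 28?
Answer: -2271749716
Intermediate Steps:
t = -22208
m = 440 (m = 468 - 28 = 440)
(-44303 + t)*(33716 + m) = (-44303 - 22208)*(33716 + 440) = -66511*34156 = -2271749716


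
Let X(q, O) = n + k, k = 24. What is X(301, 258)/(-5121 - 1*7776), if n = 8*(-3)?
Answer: 0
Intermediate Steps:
n = -24
X(q, O) = 0 (X(q, O) = -24 + 24 = 0)
X(301, 258)/(-5121 - 1*7776) = 0/(-5121 - 1*7776) = 0/(-5121 - 7776) = 0/(-12897) = 0*(-1/12897) = 0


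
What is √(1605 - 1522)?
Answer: √83 ≈ 9.1104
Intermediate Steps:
√(1605 - 1522) = √83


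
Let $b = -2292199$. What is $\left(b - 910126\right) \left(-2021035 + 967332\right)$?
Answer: $3374299459475$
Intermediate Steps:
$\left(b - 910126\right) \left(-2021035 + 967332\right) = \left(-2292199 - 910126\right) \left(-2021035 + 967332\right) = \left(-3202325\right) \left(-1053703\right) = 3374299459475$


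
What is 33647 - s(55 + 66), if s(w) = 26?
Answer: 33621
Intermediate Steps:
33647 - s(55 + 66) = 33647 - 1*26 = 33647 - 26 = 33621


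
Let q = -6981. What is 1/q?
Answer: -1/6981 ≈ -0.00014325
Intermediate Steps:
1/q = 1/(-6981) = -1/6981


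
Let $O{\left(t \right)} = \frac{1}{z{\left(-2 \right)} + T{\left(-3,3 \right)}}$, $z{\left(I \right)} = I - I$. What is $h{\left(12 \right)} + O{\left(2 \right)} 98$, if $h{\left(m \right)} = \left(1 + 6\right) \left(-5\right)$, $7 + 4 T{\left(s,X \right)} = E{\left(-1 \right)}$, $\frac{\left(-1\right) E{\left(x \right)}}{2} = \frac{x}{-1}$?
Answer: $- \frac{707}{9} \approx -78.556$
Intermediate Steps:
$E{\left(x \right)} = 2 x$ ($E{\left(x \right)} = - 2 \frac{x}{-1} = - 2 x \left(-1\right) = - 2 \left(- x\right) = 2 x$)
$T{\left(s,X \right)} = - \frac{9}{4}$ ($T{\left(s,X \right)} = - \frac{7}{4} + \frac{2 \left(-1\right)}{4} = - \frac{7}{4} + \frac{1}{4} \left(-2\right) = - \frac{7}{4} - \frac{1}{2} = - \frac{9}{4}$)
$h{\left(m \right)} = -35$ ($h{\left(m \right)} = 7 \left(-5\right) = -35$)
$z{\left(I \right)} = 0$
$O{\left(t \right)} = - \frac{4}{9}$ ($O{\left(t \right)} = \frac{1}{0 - \frac{9}{4}} = \frac{1}{- \frac{9}{4}} = - \frac{4}{9}$)
$h{\left(12 \right)} + O{\left(2 \right)} 98 = -35 - \frac{392}{9} = - \frac{707}{9}$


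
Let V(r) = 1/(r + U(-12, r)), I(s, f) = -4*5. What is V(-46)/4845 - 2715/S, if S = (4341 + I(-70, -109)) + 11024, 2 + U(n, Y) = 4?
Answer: -1169291/6608580 ≈ -0.17694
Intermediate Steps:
I(s, f) = -20
U(n, Y) = 2 (U(n, Y) = -2 + 4 = 2)
V(r) = 1/(2 + r) (V(r) = 1/(r + 2) = 1/(2 + r))
S = 15345 (S = (4341 - 20) + 11024 = 4321 + 11024 = 15345)
V(-46)/4845 - 2715/S = 1/((2 - 46)*4845) - 2715/15345 = (1/4845)/(-44) - 2715*1/15345 = -1/44*1/4845 - 181/1023 = -1/213180 - 181/1023 = -1169291/6608580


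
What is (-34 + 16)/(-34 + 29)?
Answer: 18/5 ≈ 3.6000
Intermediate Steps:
(-34 + 16)/(-34 + 29) = -18/(-5) = -⅕*(-18) = 18/5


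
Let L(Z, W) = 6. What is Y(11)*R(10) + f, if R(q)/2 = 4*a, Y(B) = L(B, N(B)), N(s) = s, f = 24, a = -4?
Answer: -168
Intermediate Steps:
Y(B) = 6
R(q) = -32 (R(q) = 2*(4*(-4)) = 2*(-16) = -32)
Y(11)*R(10) + f = 6*(-32) + 24 = -192 + 24 = -168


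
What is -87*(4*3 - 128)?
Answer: 10092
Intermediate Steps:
-87*(4*3 - 128) = -87*(12 - 128) = -87*(-116) = 10092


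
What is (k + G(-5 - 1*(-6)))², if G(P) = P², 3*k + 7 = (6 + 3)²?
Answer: 5929/9 ≈ 658.78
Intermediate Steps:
k = 74/3 (k = -7/3 + (6 + 3)²/3 = -7/3 + (⅓)*9² = -7/3 + (⅓)*81 = -7/3 + 27 = 74/3 ≈ 24.667)
(k + G(-5 - 1*(-6)))² = (74/3 + (-5 - 1*(-6))²)² = (74/3 + (-5 + 6)²)² = (74/3 + 1²)² = (74/3 + 1)² = (77/3)² = 5929/9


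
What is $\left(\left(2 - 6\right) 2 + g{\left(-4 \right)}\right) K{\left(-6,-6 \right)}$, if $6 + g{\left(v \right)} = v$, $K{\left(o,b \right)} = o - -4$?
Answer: $36$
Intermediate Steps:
$K{\left(o,b \right)} = 4 + o$ ($K{\left(o,b \right)} = o + 4 = 4 + o$)
$g{\left(v \right)} = -6 + v$
$\left(\left(2 - 6\right) 2 + g{\left(-4 \right)}\right) K{\left(-6,-6 \right)} = \left(\left(2 - 6\right) 2 - 10\right) \left(4 - 6\right) = \left(\left(-4\right) 2 - 10\right) \left(-2\right) = \left(-8 - 10\right) \left(-2\right) = \left(-18\right) \left(-2\right) = 36$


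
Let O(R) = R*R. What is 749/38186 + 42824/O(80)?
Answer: 102504429/15274400 ≈ 6.7109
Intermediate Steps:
O(R) = R**2
749/38186 + 42824/O(80) = 749/38186 + 42824/(80**2) = 749*(1/38186) + 42824/6400 = 749/38186 + 42824*(1/6400) = 749/38186 + 5353/800 = 102504429/15274400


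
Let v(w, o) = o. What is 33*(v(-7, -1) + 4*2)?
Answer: 231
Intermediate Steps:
33*(v(-7, -1) + 4*2) = 33*(-1 + 4*2) = 33*(-1 + 8) = 33*7 = 231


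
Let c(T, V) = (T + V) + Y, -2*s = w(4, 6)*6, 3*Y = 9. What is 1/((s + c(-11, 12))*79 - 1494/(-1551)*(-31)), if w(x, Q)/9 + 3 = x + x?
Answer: -517/5365871 ≈ -9.6350e-5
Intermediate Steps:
w(x, Q) = -27 + 18*x (w(x, Q) = -27 + 9*(x + x) = -27 + 9*(2*x) = -27 + 18*x)
Y = 3 (Y = (⅓)*9 = 3)
s = -135 (s = -(-27 + 18*4)*6/2 = -(-27 + 72)*6/2 = -45*6/2 = -½*270 = -135)
c(T, V) = 3 + T + V (c(T, V) = (T + V) + 3 = 3 + T + V)
1/((s + c(-11, 12))*79 - 1494/(-1551)*(-31)) = 1/((-135 + (3 - 11 + 12))*79 - 1494/(-1551)*(-31)) = 1/((-135 + 4)*79 - 1494*(-1/1551)*(-31)) = 1/(-131*79 + (498/517)*(-31)) = 1/(-10349 - 15438/517) = 1/(-5365871/517) = -517/5365871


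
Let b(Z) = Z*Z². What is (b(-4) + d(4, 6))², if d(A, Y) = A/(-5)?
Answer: 104976/25 ≈ 4199.0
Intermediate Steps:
d(A, Y) = -A/5 (d(A, Y) = A*(-⅕) = -A/5)
b(Z) = Z³
(b(-4) + d(4, 6))² = ((-4)³ - ⅕*4)² = (-64 - ⅘)² = (-324/5)² = 104976/25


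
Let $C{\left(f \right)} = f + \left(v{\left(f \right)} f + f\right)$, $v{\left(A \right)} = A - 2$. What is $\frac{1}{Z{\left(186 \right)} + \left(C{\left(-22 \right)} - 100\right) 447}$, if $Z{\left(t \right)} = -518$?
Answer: $\frac{1}{171130} \approx 5.8435 \cdot 10^{-6}$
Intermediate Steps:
$v{\left(A \right)} = -2 + A$ ($v{\left(A \right)} = A - 2 = -2 + A$)
$C{\left(f \right)} = 2 f + f \left(-2 + f\right)$ ($C{\left(f \right)} = f + \left(\left(-2 + f\right) f + f\right) = f + \left(f \left(-2 + f\right) + f\right) = f + \left(f + f \left(-2 + f\right)\right) = 2 f + f \left(-2 + f\right)$)
$\frac{1}{Z{\left(186 \right)} + \left(C{\left(-22 \right)} - 100\right) 447} = \frac{1}{-518 + \left(\left(-22\right)^{2} - 100\right) 447} = \frac{1}{-518 + \left(484 - 100\right) 447} = \frac{1}{-518 + 384 \cdot 447} = \frac{1}{-518 + 171648} = \frac{1}{171130}$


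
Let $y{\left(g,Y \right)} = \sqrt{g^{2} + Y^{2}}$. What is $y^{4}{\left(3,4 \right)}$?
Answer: $625$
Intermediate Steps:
$y{\left(g,Y \right)} = \sqrt{Y^{2} + g^{2}}$
$y^{4}{\left(3,4 \right)} = \left(\sqrt{4^{2} + 3^{2}}\right)^{4} = \left(\sqrt{16 + 9}\right)^{4} = \left(\sqrt{25}\right)^{4} = 5^{4} = 625$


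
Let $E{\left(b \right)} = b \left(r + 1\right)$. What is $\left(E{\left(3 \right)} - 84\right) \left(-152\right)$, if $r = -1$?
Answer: $12768$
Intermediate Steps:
$E{\left(b \right)} = 0$ ($E{\left(b \right)} = b \left(-1 + 1\right) = b 0 = 0$)
$\left(E{\left(3 \right)} - 84\right) \left(-152\right) = \left(0 - 84\right) \left(-152\right) = \left(-84\right) \left(-152\right) = 12768$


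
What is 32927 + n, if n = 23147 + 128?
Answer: 56202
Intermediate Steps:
n = 23275
32927 + n = 32927 + 23275 = 56202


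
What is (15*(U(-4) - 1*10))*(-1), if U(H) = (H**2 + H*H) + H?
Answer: -270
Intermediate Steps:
U(H) = H + 2*H**2 (U(H) = (H**2 + H**2) + H = 2*H**2 + H = H + 2*H**2)
(15*(U(-4) - 1*10))*(-1) = (15*(-4*(1 + 2*(-4)) - 1*10))*(-1) = (15*(-4*(1 - 8) - 10))*(-1) = (15*(-4*(-7) - 10))*(-1) = (15*(28 - 10))*(-1) = (15*18)*(-1) = 270*(-1) = -270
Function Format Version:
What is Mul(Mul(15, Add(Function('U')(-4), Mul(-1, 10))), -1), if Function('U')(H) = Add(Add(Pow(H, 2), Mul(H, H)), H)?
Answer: -270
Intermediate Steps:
Function('U')(H) = Add(H, Mul(2, Pow(H, 2))) (Function('U')(H) = Add(Add(Pow(H, 2), Pow(H, 2)), H) = Add(Mul(2, Pow(H, 2)), H) = Add(H, Mul(2, Pow(H, 2))))
Mul(Mul(15, Add(Function('U')(-4), Mul(-1, 10))), -1) = Mul(Mul(15, Add(Mul(-4, Add(1, Mul(2, -4))), Mul(-1, 10))), -1) = Mul(Mul(15, Add(Mul(-4, Add(1, -8)), -10)), -1) = Mul(Mul(15, Add(Mul(-4, -7), -10)), -1) = Mul(Mul(15, Add(28, -10)), -1) = Mul(Mul(15, 18), -1) = Mul(270, -1) = -270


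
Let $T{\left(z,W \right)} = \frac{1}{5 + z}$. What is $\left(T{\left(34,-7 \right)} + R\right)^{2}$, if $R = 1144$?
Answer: $\frac{1990676689}{1521} \approx 1.3088 \cdot 10^{6}$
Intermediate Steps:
$\left(T{\left(34,-7 \right)} + R\right)^{2} = \left(\frac{1}{5 + 34} + 1144\right)^{2} = \left(\frac{1}{39} + 1144\right)^{2} = \left(\frac{44617}{39}\right)^{2} = \frac{1990676689}{1521}$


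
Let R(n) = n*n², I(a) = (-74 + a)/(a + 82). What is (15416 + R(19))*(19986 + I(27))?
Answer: 48524461425/109 ≈ 4.4518e+8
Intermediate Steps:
I(a) = (-74 + a)/(82 + a)
R(n) = n³
(15416 + R(19))*(19986 + I(27)) = (15416 + 19³)*(19986 + (-74 + 27)/(82 + 27)) = (15416 + 6859)*(19986 - 47/109) = 22275*(19986 + (1/109)*(-47)) = 22275*(19986 - 47/109) = 22275*(2178427/109) = 48524461425/109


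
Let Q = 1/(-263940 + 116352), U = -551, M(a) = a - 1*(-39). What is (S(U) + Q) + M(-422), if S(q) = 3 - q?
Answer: 25237547/147588 ≈ 171.00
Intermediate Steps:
M(a) = 39 + a (M(a) = a + 39 = 39 + a)
Q = -1/147588 (Q = 1/(-147588) = -1/147588 ≈ -6.7756e-6)
(S(U) + Q) + M(-422) = ((3 - 1*(-551)) - 1/147588) + (39 - 422) = ((3 + 551) - 1/147588) - 383 = (554 - 1/147588) - 383 = 81763751/147588 - 383 = 25237547/147588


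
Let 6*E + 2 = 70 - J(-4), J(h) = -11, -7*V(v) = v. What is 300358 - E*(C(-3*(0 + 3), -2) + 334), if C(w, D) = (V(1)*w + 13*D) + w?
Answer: 6224489/21 ≈ 2.9640e+5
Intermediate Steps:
V(v) = -v/7
E = 79/6 (E = -⅓ + (70 - 1*(-11))/6 = -⅓ + (70 + 11)/6 = -⅓ + (⅙)*81 = -⅓ + 27/2 = 79/6 ≈ 13.167)
C(w, D) = 13*D + 6*w/7 (C(w, D) = ((-⅐*1)*w + 13*D) + w = (-w/7 + 13*D) + w = (13*D - w/7) + w = 13*D + 6*w/7)
300358 - E*(C(-3*(0 + 3), -2) + 334) = 300358 - 79*((13*(-2) + 6*(-3*(0 + 3))/7) + 334)/6 = 300358 - 79*((-26 + 6*(-3*3)/7) + 334)/6 = 300358 - 79*((-26 + (6/7)*(-9)) + 334)/6 = 300358 - 79*((-26 - 54/7) + 334)/6 = 300358 - 79*(-236/7 + 334)/6 = 300358 - 79*2102/(6*7) = 300358 - 1*83029/21 = 300358 - 83029/21 = 6224489/21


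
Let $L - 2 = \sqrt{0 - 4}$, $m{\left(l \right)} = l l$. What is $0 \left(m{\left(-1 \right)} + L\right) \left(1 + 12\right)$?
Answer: $0$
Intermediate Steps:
$m{\left(l \right)} = l^{2}$
$L = 2 + 2 i$ ($L = 2 + \sqrt{0 - 4} = 2 + \sqrt{-4} = 2 + 2 i \approx 2.0 + 2.0 i$)
$0 \left(m{\left(-1 \right)} + L\right) \left(1 + 12\right) = 0 \left(\left(-1\right)^{2} + \left(2 + 2 i\right)\right) \left(1 + 12\right) = 0 \left(1 + \left(2 + 2 i\right)\right) 13 = 0 \left(3 + 2 i\right) 13 = 0 \cdot 13 = 0$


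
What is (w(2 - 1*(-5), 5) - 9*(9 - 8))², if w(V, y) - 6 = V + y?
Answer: 81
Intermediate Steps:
w(V, y) = 6 + V + y (w(V, y) = 6 + (V + y) = 6 + V + y)
(w(2 - 1*(-5), 5) - 9*(9 - 8))² = ((6 + (2 - 1*(-5)) + 5) - 9*(9 - 8))² = ((6 + (2 + 5) + 5) - 9*1)² = ((6 + 7 + 5) - 9)² = (18 - 9)² = 9² = 81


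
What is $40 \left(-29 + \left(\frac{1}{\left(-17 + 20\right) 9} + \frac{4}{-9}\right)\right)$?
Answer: $- \frac{31760}{27} \approx -1176.3$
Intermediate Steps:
$40 \left(-29 + \left(\frac{1}{\left(-17 + 20\right) 9} + \frac{4}{-9}\right)\right) = 40 \left(-29 + \left(\frac{1}{3} \cdot \frac{1}{9} + 4 \left(- \frac{1}{9}\right)\right)\right) = 40 \left(-29 + \left(\frac{1}{3} \cdot \frac{1}{9} - \frac{4}{9}\right)\right) = 40 \left(-29 + \left(\frac{1}{27} - \frac{4}{9}\right)\right) = 40 \left(-29 - \frac{11}{27}\right) = 40 \left(- \frac{794}{27}\right) = - \frac{31760}{27}$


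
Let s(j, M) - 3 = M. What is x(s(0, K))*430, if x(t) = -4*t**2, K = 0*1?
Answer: -15480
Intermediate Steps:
K = 0
s(j, M) = 3 + M
x(s(0, K))*430 = -4*(3 + 0)**2*430 = -4*3**2*430 = -4*9*430 = -36*430 = -15480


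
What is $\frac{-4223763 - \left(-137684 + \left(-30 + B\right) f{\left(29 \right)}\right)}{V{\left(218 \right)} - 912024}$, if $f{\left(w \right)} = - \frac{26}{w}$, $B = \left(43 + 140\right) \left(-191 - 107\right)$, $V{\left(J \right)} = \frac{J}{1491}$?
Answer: $\frac{4360809705}{961829254} \approx 4.5339$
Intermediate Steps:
$V{\left(J \right)} = \frac{J}{1491}$ ($V{\left(J \right)} = J \frac{1}{1491} = \frac{J}{1491}$)
$B = -54534$ ($B = 183 \left(-298\right) = -54534$)
$\frac{-4223763 - \left(-137684 + \left(-30 + B\right) f{\left(29 \right)}\right)}{V{\left(218 \right)} - 912024} = \frac{-4223763 + \left(137684 - \left(-30 - 54534\right) \left(- \frac{26}{29}\right)\right)}{\frac{1}{1491} \cdot 218 - 912024} = \frac{-4223763 + \left(137684 - - 54564 \left(\left(-26\right) \frac{1}{29}\right)\right)}{\frac{218}{1491} - 912024} = \frac{-4223763 + \left(137684 - \left(-54564\right) \left(- \frac{26}{29}\right)\right)}{- \frac{1359827566}{1491}} = \left(-4223763 + \left(137684 - \frac{1418664}{29}\right)\right) \left(- \frac{1491}{1359827566}\right) = \left(-4223763 + \frac{2574172}{29}\right) \left(- \frac{1491}{1359827566}\right) = \left(- \frac{119914955}{29}\right) \left(- \frac{1491}{1359827566}\right) = \frac{4360809705}{961829254}$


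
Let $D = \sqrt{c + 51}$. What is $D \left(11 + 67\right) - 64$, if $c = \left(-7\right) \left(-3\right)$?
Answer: $-64 + 468 \sqrt{2} \approx 597.85$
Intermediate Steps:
$c = 21$
$D = 6 \sqrt{2}$ ($D = \sqrt{21 + 51} = \sqrt{72} = 6 \sqrt{2} \approx 8.4853$)
$D \left(11 + 67\right) - 64 = 6 \sqrt{2} \left(11 + 67\right) - 64 = 6 \sqrt{2} \cdot 78 - 64 = 468 \sqrt{2} - 64 = -64 + 468 \sqrt{2}$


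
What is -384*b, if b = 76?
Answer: -29184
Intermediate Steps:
-384*b = -384*76 = -29184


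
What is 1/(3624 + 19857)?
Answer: 1/23481 ≈ 4.2588e-5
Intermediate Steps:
1/(3624 + 19857) = 1/23481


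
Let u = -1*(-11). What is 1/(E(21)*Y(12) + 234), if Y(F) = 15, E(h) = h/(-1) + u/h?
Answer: -7/512 ≈ -0.013672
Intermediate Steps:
u = 11
E(h) = -h + 11/h (E(h) = h/(-1) + 11/h = h*(-1) + 11/h = -h + 11/h)
1/(E(21)*Y(12) + 234) = 1/((-1*21 + 11/21)*15 + 234) = 1/((-21 + 11*(1/21))*15 + 234) = 1/((-21 + 11/21)*15 + 234) = 1/(-430/21*15 + 234) = 1/(-2150/7 + 234) = 1/(-512/7) = -7/512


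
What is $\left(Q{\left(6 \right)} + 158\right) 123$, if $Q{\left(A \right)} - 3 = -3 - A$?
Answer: $18696$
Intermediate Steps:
$Q{\left(A \right)} = - A$ ($Q{\left(A \right)} = 3 - \left(3 + A\right) = - A$)
$\left(Q{\left(6 \right)} + 158\right) 123 = \left(\left(-1\right) 6 + 158\right) 123 = \left(-6 + 158\right) 123 = 152 \cdot 123 = 18696$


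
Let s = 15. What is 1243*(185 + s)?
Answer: 248600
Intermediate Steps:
1243*(185 + s) = 1243*(185 + 15) = 1243*200 = 248600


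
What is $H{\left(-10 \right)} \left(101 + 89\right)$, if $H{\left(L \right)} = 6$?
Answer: $1140$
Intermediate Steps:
$H{\left(-10 \right)} \left(101 + 89\right) = 6 \left(101 + 89\right) = 6 \cdot 190 = 1140$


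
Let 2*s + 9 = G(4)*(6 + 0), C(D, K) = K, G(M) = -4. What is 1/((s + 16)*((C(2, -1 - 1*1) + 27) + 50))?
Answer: -2/75 ≈ -0.026667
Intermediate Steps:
s = -33/2 (s = -9/2 + (-4*(6 + 0))/2 = -9/2 + (-4*6)/2 = -9/2 + (½)*(-24) = -9/2 - 12 = -33/2 ≈ -16.500)
1/((s + 16)*((C(2, -1 - 1*1) + 27) + 50)) = 1/((-33/2 + 16)*(((-1 - 1*1) + 27) + 50)) = 1/(-(((-1 - 1) + 27) + 50)/2) = 1/(-((-2 + 27) + 50)/2) = 1/(-(25 + 50)/2) = 1/(-½*75) = 1/(-75/2) = -2/75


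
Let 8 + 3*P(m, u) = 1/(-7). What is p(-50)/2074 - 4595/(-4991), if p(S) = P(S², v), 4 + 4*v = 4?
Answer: 9516483/10351334 ≈ 0.91935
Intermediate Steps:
v = 0 (v = -1 + (¼)*4 = -1 + 1 = 0)
P(m, u) = -19/7 (P(m, u) = -8/3 + (⅓)/(-7) = -8/3 + (⅓)*(-⅐) = -8/3 - 1/21 = -19/7)
p(S) = -19/7
p(-50)/2074 - 4595/(-4991) = -19/7/2074 - 4595/(-4991) = -19/7*1/2074 - 4595*(-1/4991) = -19/14518 + 4595/4991 = 9516483/10351334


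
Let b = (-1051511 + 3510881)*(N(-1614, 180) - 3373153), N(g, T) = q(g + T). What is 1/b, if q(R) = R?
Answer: -1/8299358030190 ≈ -1.2049e-13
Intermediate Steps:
N(g, T) = T + g (N(g, T) = g + T = T + g)
b = -8299358030190 (b = (-1051511 + 3510881)*((180 - 1614) - 3373153) = 2459370*(-1434 - 3373153) = 2459370*(-3374587) = -8299358030190)
1/b = 1/(-8299358030190) = -1/8299358030190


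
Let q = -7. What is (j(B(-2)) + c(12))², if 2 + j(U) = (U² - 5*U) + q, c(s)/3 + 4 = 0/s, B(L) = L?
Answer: 49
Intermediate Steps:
c(s) = -12 (c(s) = -12 + 3*(0/s) = -12 + 3*0 = -12 + 0 = -12)
j(U) = -9 + U² - 5*U (j(U) = -2 + ((U² - 5*U) - 7) = -2 + (-7 + U² - 5*U) = -9 + U² - 5*U)
(j(B(-2)) + c(12))² = ((-9 + (-2)² - 5*(-2)) - 12)² = ((-9 + 4 + 10) - 12)² = (5 - 12)² = (-7)² = 49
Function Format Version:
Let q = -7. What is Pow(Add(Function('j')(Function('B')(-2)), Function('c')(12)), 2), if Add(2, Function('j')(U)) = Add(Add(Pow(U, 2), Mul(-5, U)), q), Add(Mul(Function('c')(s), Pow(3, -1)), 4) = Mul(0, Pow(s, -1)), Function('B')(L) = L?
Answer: 49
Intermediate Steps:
Function('c')(s) = -12 (Function('c')(s) = Add(-12, Mul(3, Mul(0, Pow(s, -1)))) = Add(-12, Mul(3, 0)) = Add(-12, 0) = -12)
Function('j')(U) = Add(-9, Pow(U, 2), Mul(-5, U)) (Function('j')(U) = Add(-2, Add(Add(Pow(U, 2), Mul(-5, U)), -7)) = Add(-2, Add(-7, Pow(U, 2), Mul(-5, U))) = Add(-9, Pow(U, 2), Mul(-5, U)))
Pow(Add(Function('j')(Function('B')(-2)), Function('c')(12)), 2) = Pow(Add(Add(-9, Pow(-2, 2), Mul(-5, -2)), -12), 2) = Pow(Add(Add(-9, 4, 10), -12), 2) = Pow(Add(5, -12), 2) = Pow(-7, 2) = 49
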